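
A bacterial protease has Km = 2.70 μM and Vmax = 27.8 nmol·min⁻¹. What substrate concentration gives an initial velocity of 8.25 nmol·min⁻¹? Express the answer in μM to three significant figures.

1.14 μM

Rearranging v = Vmax[S]/(Km+[S]) gives [S] = Km·v/(Vmax − v).
[S] = 2.70 × 8.25 / (27.8 − 8.25) = 22.28/19.55 = 1.14 μM.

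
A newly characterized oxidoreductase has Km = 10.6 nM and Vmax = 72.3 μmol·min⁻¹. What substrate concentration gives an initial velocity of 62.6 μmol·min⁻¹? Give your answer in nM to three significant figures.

The required fractional saturation is v/Vmax = 62.6/72.3 = 0.8658.
Then [S]/(Km+[S]) = 0.8658 ⇒ [S] = 10.6 × 0.8658/(1 − 0.8658) = 68.4 nM.

68.4 nM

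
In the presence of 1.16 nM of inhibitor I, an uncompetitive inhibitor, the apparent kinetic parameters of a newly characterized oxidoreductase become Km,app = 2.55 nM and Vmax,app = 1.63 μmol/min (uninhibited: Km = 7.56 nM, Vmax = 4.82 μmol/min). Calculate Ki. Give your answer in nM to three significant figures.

Uncompetitive: Vmax,app = Vmax/α (and Km,app = Km/α) with α = 1 + [I]/Ki.
α = Vmax/Vmax,app = 4.82/1.63 = 2.957.
Since α = 1 + [I]/Ki, [I]/Ki = 2.957 − 1 = 1.957 and Ki = 1.16/1.957 = 0.593 nM.

0.593 nM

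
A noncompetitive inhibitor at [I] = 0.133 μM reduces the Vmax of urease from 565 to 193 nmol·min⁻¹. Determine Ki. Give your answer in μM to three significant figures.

Noncompetitive: Vmax,app = Vmax/α with α = 1 + [I]/Ki.
α = Vmax/Vmax,app = 565/193 = 2.927.
Ki = [I]/(α − 1) = 0.133/1.927 = 0.0690 μM.

0.0690 μM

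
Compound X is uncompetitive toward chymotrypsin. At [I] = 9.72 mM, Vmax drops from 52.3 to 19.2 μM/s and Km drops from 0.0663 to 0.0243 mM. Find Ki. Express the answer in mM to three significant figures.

5.64 mM

Uncompetitive: Vmax,app = Vmax/α (and Km,app = Km/α) with α = 1 + [I]/Ki.
α = Vmax/Vmax,app = 52.3/19.2 = 2.724.
Ki = [I]/(α − 1) = 9.72/1.724 = 5.64 mM.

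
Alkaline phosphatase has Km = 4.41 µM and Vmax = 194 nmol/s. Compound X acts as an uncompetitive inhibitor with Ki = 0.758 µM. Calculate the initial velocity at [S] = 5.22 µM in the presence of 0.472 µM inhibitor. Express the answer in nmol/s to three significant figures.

With α = 1 + [I]/Ki = 1 + 0.472/0.758 = 1.623, the uncompetitive rate law is v = (Vmax/α)·[S] / (Km/α + [S]).
v = (194/1.623)×5.22 / (4.41/1.623 + 5.22) = 624.1/7.938 = 78.6 nmol/s.

78.6 nmol/s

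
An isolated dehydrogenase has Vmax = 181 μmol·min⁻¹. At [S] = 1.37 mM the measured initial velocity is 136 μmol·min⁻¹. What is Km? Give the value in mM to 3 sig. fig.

0.453 mM

v/Vmax = 136/181 = 0.7514 = [S]/(Km+[S]).
So Km + [S] = [S]/0.7514 = 1.823 mM, giving Km = 1.823 − 1.37 = 0.453 mM.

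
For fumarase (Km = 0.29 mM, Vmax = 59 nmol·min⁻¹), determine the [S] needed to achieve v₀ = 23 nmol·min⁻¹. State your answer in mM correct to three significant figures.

The required fractional saturation is v/Vmax = 23/59 = 0.3898.
Then [S]/(Km+[S]) = 0.3898 ⇒ [S] = 0.29 × 0.3898/(1 − 0.3898) = 0.185 mM.

0.185 mM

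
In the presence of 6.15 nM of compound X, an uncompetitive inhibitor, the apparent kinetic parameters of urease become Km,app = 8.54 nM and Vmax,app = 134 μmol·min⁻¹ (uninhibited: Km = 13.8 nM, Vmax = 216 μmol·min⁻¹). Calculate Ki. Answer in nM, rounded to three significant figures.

Uncompetitive: Vmax,app = Vmax/α (and Km,app = Km/α) with α = 1 + [I]/Ki.
α = Vmax/Vmax,app = 216/134 = 1.612.
Ki = [I]/(α − 1) = 6.15/0.6119 = 10.0 nM.

10.0 nM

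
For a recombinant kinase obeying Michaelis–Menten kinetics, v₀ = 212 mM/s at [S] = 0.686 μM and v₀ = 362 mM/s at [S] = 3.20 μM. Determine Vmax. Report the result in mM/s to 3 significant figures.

449 mM/s

In reciprocal form, 1/v = (Km/Vmax)·(1/[S]) + 1/Vmax. The two points give (1/[S], 1/v) = (1.458, 0.004717) and (0.3125, 0.002762).
Slope = (0.004717 − 0.002762)/(1.458 − 0.3125) = 0.001707; intercept = 0.004717 − 0.001707×1.458 = 0.002229.
Vmax = 1/intercept = 449 mM/s; Km = slope × Vmax = 0.001707 × 449 = 0.766 μM.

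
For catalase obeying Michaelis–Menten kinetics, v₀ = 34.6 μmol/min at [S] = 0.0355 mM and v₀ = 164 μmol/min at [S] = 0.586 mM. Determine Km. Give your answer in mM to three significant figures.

From v = Vmax[S]/(Km+[S]), each point gives Vmax = v(Km+[S])/[S].
Equating: 34.6(Km+0.0355)/0.0355 = 164(Km+0.586)/0.586.
974.6·Km + 34.6 = 279.9·Km + 164, so (974.6 − 279.9)·Km = 164 − 34.6.
Km = 129.4/694.8 = 0.186 mM; then Vmax = 34.6(0.186+0.0355)/0.0355 = 216 μmol/min.

0.186 mM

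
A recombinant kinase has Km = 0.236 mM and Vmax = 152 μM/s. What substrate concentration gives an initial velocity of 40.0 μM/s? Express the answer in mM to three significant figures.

Rearranging v = Vmax[S]/(Km+[S]) gives [S] = Km·v/(Vmax − v).
[S] = 0.236 × 40.0 / (152 − 40.0) = 9.440/112.0 = 0.0843 mM.

0.0843 mM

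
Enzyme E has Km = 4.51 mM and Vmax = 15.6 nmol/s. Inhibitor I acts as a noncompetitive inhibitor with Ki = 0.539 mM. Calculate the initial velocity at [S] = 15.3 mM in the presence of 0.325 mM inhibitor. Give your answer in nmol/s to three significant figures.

7.52 nmol/s

With α = 1 + [I]/Ki = 1 + 0.325/0.539 = 1.603, the noncompetitive rate law is v = (Vmax/α)·[S] / (Km + [S]).
v = (15.6/1.603)×15.3 / (4.51 + 15.3) = 148.9/19.81 = 7.52 nmol/s.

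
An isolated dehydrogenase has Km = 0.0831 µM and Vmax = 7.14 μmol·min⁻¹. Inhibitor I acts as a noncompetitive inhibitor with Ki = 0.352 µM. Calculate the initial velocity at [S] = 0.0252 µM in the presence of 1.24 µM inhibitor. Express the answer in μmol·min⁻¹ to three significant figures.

α = 1 + [I]/Ki = 1 + 1.24/0.352 = 4.523.
For a noncompetitive inhibitor, Vmax is reduced to Vmax/α while Km is unchanged: Km,app = 0.0831 µM, Vmax,app = 1.58 μmol·min⁻¹.
v = Vmax,app·[S]/(Km,app + [S]) = 1.58 × 0.0252/(0.0831 + 0.0252) = 0.367 μmol·min⁻¹.

0.367 μmol·min⁻¹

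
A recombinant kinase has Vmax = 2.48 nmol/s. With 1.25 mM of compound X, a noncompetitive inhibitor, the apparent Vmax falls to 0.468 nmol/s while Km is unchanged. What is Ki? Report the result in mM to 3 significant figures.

0.291 mM

Noncompetitive: Vmax,app = Vmax/α with α = 1 + [I]/Ki.
α = Vmax/Vmax,app = 2.48/0.468 = 5.299.
Ki = [I]/(α − 1) = 1.25/4.299 = 0.291 mM.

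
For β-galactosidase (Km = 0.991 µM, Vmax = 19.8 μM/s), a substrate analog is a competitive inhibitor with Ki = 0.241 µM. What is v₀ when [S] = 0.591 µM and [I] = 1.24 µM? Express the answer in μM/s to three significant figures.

α = 1 + [I]/Ki = 1 + 1.24/0.241 = 6.145.
For a competitive inhibitor, Vmax is unchanged and the apparent Km becomes α·Km: Km,app = 6.09 µM, Vmax,app = 19.8 μM/s.
v = Vmax,app·[S]/(Km,app + [S]) = 19.8 × 0.591/(6.09 + 0.591) = 1.75 μM/s.

1.75 μM/s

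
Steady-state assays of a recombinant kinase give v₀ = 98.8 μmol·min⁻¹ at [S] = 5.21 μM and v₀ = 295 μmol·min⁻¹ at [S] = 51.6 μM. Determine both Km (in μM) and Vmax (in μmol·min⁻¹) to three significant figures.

Km = 14.8 μM; Vmax = 380 μmol·min⁻¹

From v = Vmax[S]/(Km+[S]), each point gives Vmax = v(Km+[S])/[S].
Equating: 98.8(Km+5.21)/5.21 = 295(Km+51.6)/51.6.
18.96·Km + 98.8 = 5.717·Km + 295, so (18.96 − 5.717)·Km = 295 − 98.8.
Km = 196.2/13.25 = 14.8 μM; then Vmax = 98.8(14.8+5.21)/5.21 = 380 μmol·min⁻¹.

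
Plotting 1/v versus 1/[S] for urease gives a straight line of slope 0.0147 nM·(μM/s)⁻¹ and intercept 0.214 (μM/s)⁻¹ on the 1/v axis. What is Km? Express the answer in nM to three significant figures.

y-intercept = 1/Vmax ⇒ Vmax = 4.67 μM/s; slope = Km/Vmax ⇒ Km = slope × Vmax.
Km = 0.0147 × 4.67 = 0.0687 nM.

0.0687 nM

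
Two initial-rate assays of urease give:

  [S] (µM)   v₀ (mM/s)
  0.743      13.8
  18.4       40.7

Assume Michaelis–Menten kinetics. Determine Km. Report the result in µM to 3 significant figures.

In reciprocal form, 1/v = (Km/Vmax)·(1/[S]) + 1/Vmax. The two points give (1/[S], 1/v) = (1.346, 0.07246) and (0.05435, 0.02457).
Slope = (0.07246 − 0.02457)/(1.346 − 0.05435) = 0.03708; intercept = 0.07246 − 0.03708×1.346 = 0.02255.
Vmax = 1/intercept = 44.3 mM/s; Km = slope × Vmax = 0.03708 × 44.3 = 1.64 µM.

1.64 µM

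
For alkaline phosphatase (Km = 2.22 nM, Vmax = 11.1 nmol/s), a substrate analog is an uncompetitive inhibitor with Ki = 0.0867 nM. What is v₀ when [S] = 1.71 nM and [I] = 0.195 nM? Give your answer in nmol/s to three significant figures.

2.44 nmol/s

α = 1 + [I]/Ki = 1 + 0.195/0.0867 = 3.249.
For an uncompetitive inhibitor, both parameters are divided by α, giving Vmax/α and Km/α: Km,app = 0.683 nM, Vmax,app = 3.42 nmol/s.
v = Vmax,app·[S]/(Km,app + [S]) = 3.42 × 1.71/(0.683 + 1.71) = 2.44 nmol/s.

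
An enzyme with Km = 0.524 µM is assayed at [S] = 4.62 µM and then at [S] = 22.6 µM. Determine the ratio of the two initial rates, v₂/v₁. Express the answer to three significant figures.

The fractional saturations are [S]/(Km+[S]) = 4.62/5.144 = 0.8981 and 22.6/23.12 = 0.9773.
v₂/v₁ is just their ratio: 0.9773/0.8981 = 1.09.

1.09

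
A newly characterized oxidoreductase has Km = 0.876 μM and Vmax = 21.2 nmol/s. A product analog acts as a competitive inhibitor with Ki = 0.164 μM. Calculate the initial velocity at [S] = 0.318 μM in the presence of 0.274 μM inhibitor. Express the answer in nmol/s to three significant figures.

α = 1 + [I]/Ki = 1 + 0.274/0.164 = 2.671.
For a competitive inhibitor, Vmax is unchanged and the apparent Km becomes α·Km: Km,app = 2.34 μM, Vmax,app = 21.2 nmol/s.
v = Vmax,app·[S]/(Km,app + [S]) = 21.2 × 0.318/(2.34 + 0.318) = 2.54 nmol/s.

2.54 nmol/s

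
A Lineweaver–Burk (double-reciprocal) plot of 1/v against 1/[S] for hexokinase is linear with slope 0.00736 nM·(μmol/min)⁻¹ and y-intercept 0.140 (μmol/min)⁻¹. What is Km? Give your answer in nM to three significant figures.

y-intercept = 1/Vmax ⇒ Vmax = 7.14 μmol/min; slope = Km/Vmax ⇒ Km = slope × Vmax.
Km = 0.00736 × 7.14 = 0.0526 nM.

0.0526 nM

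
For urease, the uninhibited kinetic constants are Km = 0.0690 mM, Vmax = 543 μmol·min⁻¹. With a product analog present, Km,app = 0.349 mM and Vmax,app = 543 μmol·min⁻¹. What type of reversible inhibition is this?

competitive

Km increases (0.0690 → 0.349 mM) while Vmax is unchanged — the hallmark of competitive inhibition.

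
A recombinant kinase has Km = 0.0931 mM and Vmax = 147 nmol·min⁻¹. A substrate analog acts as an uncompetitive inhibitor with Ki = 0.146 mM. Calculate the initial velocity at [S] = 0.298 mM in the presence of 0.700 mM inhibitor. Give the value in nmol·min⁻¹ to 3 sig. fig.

With α = 1 + [I]/Ki = 1 + 0.700/0.146 = 5.795, the uncompetitive rate law is v = (Vmax/α)·[S] / (Km/α + [S]).
v = (147/5.795)×0.298 / (0.0931/5.795 + 0.298) = 7.560/0.3141 = 24.1 nmol·min⁻¹.

24.1 nmol·min⁻¹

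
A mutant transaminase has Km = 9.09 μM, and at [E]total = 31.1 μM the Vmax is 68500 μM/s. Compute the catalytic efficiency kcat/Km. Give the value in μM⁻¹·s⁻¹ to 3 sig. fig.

kcat = Vmax/[E]total = 68500/31.1 = 2200 s⁻¹.
kcat/Km = 2200/9.09 = 242 μM⁻¹·s⁻¹.

242 μM⁻¹·s⁻¹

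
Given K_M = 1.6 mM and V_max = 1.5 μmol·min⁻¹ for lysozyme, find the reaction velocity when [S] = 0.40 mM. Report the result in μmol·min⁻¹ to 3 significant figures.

v = Vmax·[S]/(Km + [S]) = 1.5 × 0.40 / (1.6 + 0.40)
  = 0.6000 / 2.000 = 0.300 μmol·min⁻¹.

0.300 μmol·min⁻¹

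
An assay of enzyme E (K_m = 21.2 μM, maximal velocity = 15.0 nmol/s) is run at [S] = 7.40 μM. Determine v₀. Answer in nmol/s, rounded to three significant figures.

3.88 nmol/s

v = Vmax·[S]/(Km + [S]) = 15.0 × 7.40 / (21.2 + 7.40)
  = 111.0 / 28.60 = 3.88 nmol/s.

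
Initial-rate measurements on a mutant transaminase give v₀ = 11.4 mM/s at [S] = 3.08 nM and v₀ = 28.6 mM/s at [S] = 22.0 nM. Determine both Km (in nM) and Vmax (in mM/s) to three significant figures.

From v = Vmax[S]/(Km+[S]), each point gives Vmax = v(Km+[S])/[S].
Equating: 11.4(Km+3.08)/3.08 = 28.6(Km+22.0)/22.0.
3.701·Km + 11.4 = 1.300·Km + 28.6, so (3.701 − 1.300)·Km = 28.6 − 11.4.
Km = 17.20/2.401 = 7.16 nM; then Vmax = 11.4(7.16+3.08)/3.08 = 37.9 mM/s.

Km = 7.16 nM; Vmax = 37.9 mM/s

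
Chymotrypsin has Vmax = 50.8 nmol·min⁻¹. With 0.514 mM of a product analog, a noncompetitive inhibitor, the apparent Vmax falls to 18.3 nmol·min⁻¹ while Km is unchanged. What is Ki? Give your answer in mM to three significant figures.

Noncompetitive: Vmax,app = Vmax/α with α = 1 + [I]/Ki.
α = Vmax/Vmax,app = 50.8/18.3 = 2.776.
Ki = [I]/(α − 1) = 0.514/1.776 = 0.289 mM.

0.289 mM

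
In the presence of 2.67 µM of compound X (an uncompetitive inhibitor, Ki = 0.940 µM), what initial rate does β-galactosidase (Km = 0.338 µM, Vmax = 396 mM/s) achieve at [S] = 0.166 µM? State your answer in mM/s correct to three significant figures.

67.4 mM/s

α = 1 + [I]/Ki = 1 + 2.67/0.940 = 3.840.
For an uncompetitive inhibitor, both parameters are divided by α, giving Vmax/α and Km/α: Km,app = 0.0880 µM, Vmax,app = 103 mM/s.
v = Vmax,app·[S]/(Km,app + [S]) = 103 × 0.166/(0.0880 + 0.166) = 67.4 mM/s.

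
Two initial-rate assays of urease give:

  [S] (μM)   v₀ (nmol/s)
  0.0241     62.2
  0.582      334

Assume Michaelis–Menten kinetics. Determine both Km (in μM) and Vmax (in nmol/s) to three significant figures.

In reciprocal form, 1/v = (Km/Vmax)·(1/[S]) + 1/Vmax. The two points give (1/[S], 1/v) = (41.49, 0.01608) and (1.718, 0.002994).
Slope = (0.01608 − 0.002994)/(41.49 − 1.718) = 0.0003289; intercept = 0.01608 − 0.0003289×41.49 = 0.002429.
Vmax = 1/intercept = 412 nmol/s; Km = slope × Vmax = 0.0003289 × 412 = 0.135 μM.

Km = 0.135 μM; Vmax = 412 nmol/s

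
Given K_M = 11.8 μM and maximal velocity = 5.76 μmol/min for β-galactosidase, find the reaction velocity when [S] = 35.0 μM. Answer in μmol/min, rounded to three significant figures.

[S]/(Km+[S]) = 35.0/46.80 = 0.7479, the fractional saturation.
v = 0.7479 × Vmax = 0.7479 × 5.76 = 4.31 μmol/min.

4.31 μmol/min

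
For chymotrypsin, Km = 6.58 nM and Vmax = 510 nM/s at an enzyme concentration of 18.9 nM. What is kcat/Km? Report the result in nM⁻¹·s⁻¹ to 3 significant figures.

kcat = Vmax/[E]total = 510/18.9 = 27.0 s⁻¹.
kcat/Km = 27.0/6.58 = 4.10 nM⁻¹·s⁻¹.

4.10 nM⁻¹·s⁻¹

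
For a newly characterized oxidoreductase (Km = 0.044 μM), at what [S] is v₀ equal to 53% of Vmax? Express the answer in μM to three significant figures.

0.0496 μM

v/Vmax = [S]/(Km+[S]) = 0.53, so [S] = Km·0.53/(1 − 0.53) = 0.044 × 1.128.
[S] = 0.0496 μM.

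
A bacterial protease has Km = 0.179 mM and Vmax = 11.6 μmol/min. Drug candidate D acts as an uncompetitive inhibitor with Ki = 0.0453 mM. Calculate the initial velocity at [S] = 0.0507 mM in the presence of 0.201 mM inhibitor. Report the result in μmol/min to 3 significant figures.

With α = 1 + [I]/Ki = 1 + 0.201/0.0453 = 5.437, the uncompetitive rate law is v = (Vmax/α)·[S] / (Km/α + [S]).
v = (11.6/5.437)×0.0507 / (0.179/5.437 + 0.0507) = 0.1082/0.08362 = 1.29 μmol/min.

1.29 μmol/min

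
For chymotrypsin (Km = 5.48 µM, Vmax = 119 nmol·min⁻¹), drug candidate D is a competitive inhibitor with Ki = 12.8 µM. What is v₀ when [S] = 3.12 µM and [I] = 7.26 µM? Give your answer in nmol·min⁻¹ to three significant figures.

31.7 nmol·min⁻¹

α = 1 + [I]/Ki = 1 + 7.26/12.8 = 1.567.
For a competitive inhibitor, Vmax is unchanged and the apparent Km becomes α·Km: Km,app = 8.59 µM, Vmax,app = 119 nmol·min⁻¹.
v = Vmax,app·[S]/(Km,app + [S]) = 119 × 3.12/(8.59 + 3.12) = 31.7 nmol·min⁻¹.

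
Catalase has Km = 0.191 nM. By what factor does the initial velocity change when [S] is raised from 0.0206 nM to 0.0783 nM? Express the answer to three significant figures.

2.99

Since Vmax cancels, v₂/v₁ = [S]₂(Km+[S]₁) / [S]₁(Km+[S]₂).
= 0.0783×(0.191+0.0206) / (0.0206×(0.191+0.0783)) = 0.01657/0.005548 = 2.99.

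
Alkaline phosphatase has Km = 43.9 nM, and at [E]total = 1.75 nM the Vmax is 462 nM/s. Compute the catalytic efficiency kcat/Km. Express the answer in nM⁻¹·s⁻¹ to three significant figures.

kcat = Vmax/[E]total = 462/1.75 = 264 s⁻¹.
kcat/Km = 264/43.9 = 6.01 nM⁻¹·s⁻¹.

6.01 nM⁻¹·s⁻¹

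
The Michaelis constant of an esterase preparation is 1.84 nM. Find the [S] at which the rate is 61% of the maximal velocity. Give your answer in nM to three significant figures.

2.88 nM

v/Vmax = [S]/(Km+[S]) = 0.61, so [S] = Km·0.61/(1 − 0.61) = 1.84 × 1.564.
[S] = 2.88 nM.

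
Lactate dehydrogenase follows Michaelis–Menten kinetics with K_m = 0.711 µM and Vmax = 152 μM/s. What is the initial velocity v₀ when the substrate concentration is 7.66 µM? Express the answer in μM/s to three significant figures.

[S]/(Km+[S]) = 7.66/8.371 = 0.9151, the fractional saturation.
v = 0.9151 × Vmax = 0.9151 × 152 = 139 μM/s.

139 μM/s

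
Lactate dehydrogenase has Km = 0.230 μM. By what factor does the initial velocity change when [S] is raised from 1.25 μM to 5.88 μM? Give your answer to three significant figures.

1.14

The fractional saturations are [S]/(Km+[S]) = 1.25/1.480 = 0.8446 and 5.88/6.110 = 0.9624.
v₂/v₁ is just their ratio: 0.9624/0.8446 = 1.14.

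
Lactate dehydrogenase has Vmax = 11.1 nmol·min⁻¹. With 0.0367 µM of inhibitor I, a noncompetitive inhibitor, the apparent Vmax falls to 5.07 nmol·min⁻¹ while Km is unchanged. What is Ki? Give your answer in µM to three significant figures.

0.0309 µM

Noncompetitive: Vmax,app = Vmax/α with α = 1 + [I]/Ki.
α = Vmax/Vmax,app = 11.1/5.07 = 2.189.
Ki = [I]/(α − 1) = 0.0367/1.189 = 0.0309 µM.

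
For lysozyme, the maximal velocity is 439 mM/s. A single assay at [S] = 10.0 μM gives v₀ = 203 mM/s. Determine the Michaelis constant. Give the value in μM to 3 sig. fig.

11.6 μM

From v = Vmax[S]/(Km+[S]), Km = [S](Vmax − v)/v.
Km = 10.0 × (439 − 203) / 203 = 2360/203 = 11.6 μM.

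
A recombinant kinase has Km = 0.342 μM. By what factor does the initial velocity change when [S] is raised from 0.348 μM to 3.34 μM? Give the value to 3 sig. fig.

The fractional saturations are [S]/(Km+[S]) = 0.348/0.6900 = 0.5043 and 3.34/3.682 = 0.9071.
v₂/v₁ is just their ratio: 0.9071/0.5043 = 1.80.

1.80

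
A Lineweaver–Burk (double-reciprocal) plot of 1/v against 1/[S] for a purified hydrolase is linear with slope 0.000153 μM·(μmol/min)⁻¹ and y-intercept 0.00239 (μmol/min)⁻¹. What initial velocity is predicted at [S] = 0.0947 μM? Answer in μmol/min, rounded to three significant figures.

250 μmol/min

The y-intercept is 1/Vmax, so Vmax = 1/0.00239 = 418 μmol/min.
The slope is Km/Vmax, so Km = 0.000153 × 418 = 0.0640 μM.
Then v = 418 × 0.0947/(0.0640 + 0.0947) = 250 μmol/min.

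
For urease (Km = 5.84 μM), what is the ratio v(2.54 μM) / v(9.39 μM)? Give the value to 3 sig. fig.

0.492

The fractional saturations are [S]/(Km+[S]) = 9.39/15.23 = 0.6165 and 2.54/8.380 = 0.3031.
v₂/v₁ is just their ratio: 0.3031/0.6165 = 0.492.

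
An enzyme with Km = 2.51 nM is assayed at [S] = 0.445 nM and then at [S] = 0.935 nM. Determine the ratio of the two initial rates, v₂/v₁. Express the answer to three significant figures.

The fractional saturations are [S]/(Km+[S]) = 0.445/2.955 = 0.1506 and 0.935/3.445 = 0.2714.
v₂/v₁ is just their ratio: 0.2714/0.1506 = 1.80.

1.80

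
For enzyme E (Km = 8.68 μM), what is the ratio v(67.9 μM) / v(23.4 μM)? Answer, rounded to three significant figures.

The fractional saturations are [S]/(Km+[S]) = 23.4/32.08 = 0.7294 and 67.9/76.58 = 0.8867.
v₂/v₁ is just their ratio: 0.8867/0.7294 = 1.22.

1.22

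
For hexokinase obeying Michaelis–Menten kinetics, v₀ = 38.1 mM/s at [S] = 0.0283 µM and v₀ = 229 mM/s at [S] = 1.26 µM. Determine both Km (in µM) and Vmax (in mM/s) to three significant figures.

Km = 0.164 µM; Vmax = 259 mM/s

In reciprocal form, 1/v = (Km/Vmax)·(1/[S]) + 1/Vmax. The two points give (1/[S], 1/v) = (35.34, 0.02625) and (0.7937, 0.004367).
Slope = (0.02625 − 0.004367)/(35.34 − 0.7937) = 0.0006334; intercept = 0.02625 − 0.0006334×35.34 = 0.003864.
Vmax = 1/intercept = 259 mM/s; Km = slope × Vmax = 0.0006334 × 259 = 0.164 µM.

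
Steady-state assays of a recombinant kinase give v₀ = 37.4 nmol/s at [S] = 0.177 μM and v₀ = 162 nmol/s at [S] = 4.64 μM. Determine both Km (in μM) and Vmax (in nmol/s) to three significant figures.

Km = 0.706 μM; Vmax = 187 nmol/s

From v = Vmax[S]/(Km+[S]), each point gives Vmax = v(Km+[S])/[S].
Equating: 37.4(Km+0.177)/0.177 = 162(Km+4.64)/4.64.
211.3·Km + 37.4 = 34.91·Km + 162, so (211.3 − 34.91)·Km = 162 − 37.4.
Km = 124.6/176.4 = 0.706 μM; then Vmax = 37.4(0.706+0.177)/0.177 = 187 nmol/s.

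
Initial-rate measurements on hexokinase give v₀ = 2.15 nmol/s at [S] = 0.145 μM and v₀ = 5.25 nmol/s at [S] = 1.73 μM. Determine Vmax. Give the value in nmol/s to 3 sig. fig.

From v = Vmax[S]/(Km+[S]), each point gives Vmax = v(Km+[S])/[S].
Equating: 2.15(Km+0.145)/0.145 = 5.25(Km+1.73)/1.73.
14.83·Km + 2.15 = 3.035·Km + 5.25, so (14.83 − 3.035)·Km = 5.25 − 2.15.
Km = 3.100/11.79 = 0.263 μM; then Vmax = 2.15(0.263+0.145)/0.145 = 6.05 nmol/s.

6.05 nmol/s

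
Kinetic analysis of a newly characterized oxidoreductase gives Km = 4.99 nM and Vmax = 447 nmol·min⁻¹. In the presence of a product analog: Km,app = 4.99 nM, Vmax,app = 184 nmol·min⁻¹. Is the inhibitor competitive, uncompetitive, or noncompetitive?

Vmax decreases (447 → 184 nmol·min⁻¹) while Km is unchanged — pure noncompetitive inhibition.

noncompetitive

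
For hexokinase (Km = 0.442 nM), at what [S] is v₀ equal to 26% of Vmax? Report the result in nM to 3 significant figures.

0.155 nM

v/Vmax = [S]/(Km+[S]) = 0.26, so [S] = Km·0.26/(1 − 0.26) = 0.442 × 0.3514.
[S] = 0.155 nM.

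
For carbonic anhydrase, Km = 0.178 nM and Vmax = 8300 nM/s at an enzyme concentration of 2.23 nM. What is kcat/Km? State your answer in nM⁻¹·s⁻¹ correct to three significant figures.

20900 nM⁻¹·s⁻¹

kcat = Vmax/[E]total = 8300/2.23 = 3720 s⁻¹.
kcat/Km = 3720/0.178 = 20900 nM⁻¹·s⁻¹.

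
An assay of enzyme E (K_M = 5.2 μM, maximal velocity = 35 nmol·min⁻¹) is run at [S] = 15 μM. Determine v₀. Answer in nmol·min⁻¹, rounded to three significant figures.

26.0 nmol·min⁻¹

[S]/(Km+[S]) = 15/20.20 = 0.7426, the fractional saturation.
v = 0.7426 × Vmax = 0.7426 × 35 = 26.0 nmol·min⁻¹.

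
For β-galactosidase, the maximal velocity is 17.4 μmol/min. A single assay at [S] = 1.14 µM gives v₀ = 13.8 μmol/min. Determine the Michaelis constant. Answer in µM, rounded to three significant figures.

v/Vmax = 13.8/17.4 = 0.7931 = [S]/(Km+[S]).
So Km + [S] = [S]/0.7931 = 1.437 µM, giving Km = 1.437 − 1.14 = 0.297 µM.

0.297 µM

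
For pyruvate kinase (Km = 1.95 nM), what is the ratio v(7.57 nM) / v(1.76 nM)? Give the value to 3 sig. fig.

1.68

Since Vmax cancels, v₂/v₁ = [S]₂(Km+[S]₁) / [S]₁(Km+[S]₂).
= 7.57×(1.95+1.76) / (1.76×(1.95+7.57)) = 28.08/16.76 = 1.68.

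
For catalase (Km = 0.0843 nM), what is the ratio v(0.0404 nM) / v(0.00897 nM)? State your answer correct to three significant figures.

The fractional saturations are [S]/(Km+[S]) = 0.00897/0.09327 = 0.09617 and 0.0404/0.1247 = 0.3240.
v₂/v₁ is just their ratio: 0.3240/0.09617 = 3.37.

3.37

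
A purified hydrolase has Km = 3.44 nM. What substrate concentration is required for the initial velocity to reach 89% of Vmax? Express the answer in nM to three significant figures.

27.8 nM

v/Vmax = [S]/(Km+[S]) = 0.89, so [S] = Km·0.89/(1 − 0.89) = 3.44 × 8.091.
[S] = 27.8 nM.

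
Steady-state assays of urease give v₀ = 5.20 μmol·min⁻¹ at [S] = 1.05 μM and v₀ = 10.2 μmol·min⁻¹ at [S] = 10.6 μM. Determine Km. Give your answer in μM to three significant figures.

In reciprocal form, 1/v = (Km/Vmax)·(1/[S]) + 1/Vmax. The two points give (1/[S], 1/v) = (0.9524, 0.1923) and (0.09434, 0.09804).
Slope = (0.1923 − 0.09804)/(0.9524 − 0.09434) = 0.1099; intercept = 0.1923 − 0.1099×0.9524 = 0.08767.
Vmax = 1/intercept = 11.4 μmol·min⁻¹; Km = slope × Vmax = 0.1099 × 11.4 = 1.25 μM.

1.25 μM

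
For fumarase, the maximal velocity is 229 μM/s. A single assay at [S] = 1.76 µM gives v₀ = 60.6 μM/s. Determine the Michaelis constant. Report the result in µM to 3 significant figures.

From v = Vmax[S]/(Km+[S]), Km = [S](Vmax − v)/v.
Km = 1.76 × (229 − 60.6) / 60.6 = 296.4/60.6 = 4.89 µM.

4.89 µM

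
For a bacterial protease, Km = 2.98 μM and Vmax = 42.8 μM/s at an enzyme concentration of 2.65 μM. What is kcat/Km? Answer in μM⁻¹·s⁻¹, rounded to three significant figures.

5.42 μM⁻¹·s⁻¹

kcat = Vmax/[E]total = 42.8/2.65 = 16.2 s⁻¹.
kcat/Km = 16.2/2.98 = 5.42 μM⁻¹·s⁻¹.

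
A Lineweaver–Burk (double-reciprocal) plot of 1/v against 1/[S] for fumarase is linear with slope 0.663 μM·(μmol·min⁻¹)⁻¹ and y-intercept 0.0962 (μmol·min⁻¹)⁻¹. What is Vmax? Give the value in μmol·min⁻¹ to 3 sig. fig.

The y-intercept of a Lineweaver–Burk plot equals 1/Vmax, so Vmax = 1/0.0962 = 10.4 μmol·min⁻¹.

10.4 μmol·min⁻¹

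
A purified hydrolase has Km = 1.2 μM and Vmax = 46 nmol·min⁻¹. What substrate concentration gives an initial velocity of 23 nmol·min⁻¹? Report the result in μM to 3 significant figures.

The required fractional saturation is v/Vmax = 23/46 = 0.5000.
Then [S]/(Km+[S]) = 0.5000 ⇒ [S] = 1.2 × 0.5000/(1 − 0.5000) = 1.20 μM.

1.20 μM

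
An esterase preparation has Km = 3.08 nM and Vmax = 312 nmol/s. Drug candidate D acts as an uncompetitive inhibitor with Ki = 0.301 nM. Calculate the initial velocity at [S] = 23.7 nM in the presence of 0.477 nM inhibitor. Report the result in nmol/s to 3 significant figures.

With α = 1 + [I]/Ki = 1 + 0.477/0.301 = 2.585, the uncompetitive rate law is v = (Vmax/α)·[S] / (Km/α + [S]).
v = (312/2.585)×23.7 / (3.08/2.585 + 23.7) = 2861/24.89 = 115 nmol/s.

115 nmol/s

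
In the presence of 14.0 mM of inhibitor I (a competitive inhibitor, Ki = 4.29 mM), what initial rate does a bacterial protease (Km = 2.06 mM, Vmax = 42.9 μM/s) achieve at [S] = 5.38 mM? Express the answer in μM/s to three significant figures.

α = 1 + [I]/Ki = 1 + 14.0/4.29 = 4.263.
For a competitive inhibitor, Vmax is unchanged and the apparent Km becomes α·Km: Km,app = 8.78 mM, Vmax,app = 42.9 μM/s.
v = Vmax,app·[S]/(Km,app + [S]) = 42.9 × 5.38/(8.78 + 5.38) = 16.3 μM/s.

16.3 μM/s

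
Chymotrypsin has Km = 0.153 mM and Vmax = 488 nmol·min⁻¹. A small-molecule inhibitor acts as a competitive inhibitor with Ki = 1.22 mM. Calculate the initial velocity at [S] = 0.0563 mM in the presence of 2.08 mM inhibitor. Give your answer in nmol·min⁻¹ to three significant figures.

α = 1 + [I]/Ki = 1 + 2.08/1.22 = 2.705.
For a competitive inhibitor, Vmax is unchanged and the apparent Km becomes α·Km: Km,app = 0.414 mM, Vmax,app = 488 nmol·min⁻¹.
v = Vmax,app·[S]/(Km,app + [S]) = 488 × 0.0563/(0.414 + 0.0563) = 58.4 nmol·min⁻¹.

58.4 nmol·min⁻¹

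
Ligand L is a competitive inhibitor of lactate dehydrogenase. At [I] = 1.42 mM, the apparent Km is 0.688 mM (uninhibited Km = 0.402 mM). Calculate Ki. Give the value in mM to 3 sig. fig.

2.00 mM

Competitive: Km,app = α·Km with α = 1 + [I]/Ki.
α = Km,app/Km = 0.688/0.402 = 1.711.
Ki = [I]/(α − 1) = 1.42/0.7114 = 2.00 mM.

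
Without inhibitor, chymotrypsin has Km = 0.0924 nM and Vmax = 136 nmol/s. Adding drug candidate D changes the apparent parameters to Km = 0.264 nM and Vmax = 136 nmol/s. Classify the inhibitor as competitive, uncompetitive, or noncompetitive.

Km increases (0.0924 → 0.264 nM) while Vmax is unchanged — the hallmark of competitive inhibition.

competitive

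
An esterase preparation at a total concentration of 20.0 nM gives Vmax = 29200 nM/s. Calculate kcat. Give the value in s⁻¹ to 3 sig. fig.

1460 s⁻¹

kcat = Vmax/[E]total = 29200 nM/s / 20.0 nM = 1460 s⁻¹.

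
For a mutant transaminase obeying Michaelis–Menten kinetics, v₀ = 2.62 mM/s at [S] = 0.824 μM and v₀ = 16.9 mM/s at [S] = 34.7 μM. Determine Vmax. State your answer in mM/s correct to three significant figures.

19.5 mM/s

In reciprocal form, 1/v = (Km/Vmax)·(1/[S]) + 1/Vmax. The two points give (1/[S], 1/v) = (1.214, 0.3817) and (0.02882, 0.05917).
Slope = (0.3817 − 0.05917)/(1.214 − 0.02882) = 0.2722; intercept = 0.3817 − 0.2722×1.214 = 0.05133.
Vmax = 1/intercept = 19.5 mM/s; Km = slope × Vmax = 0.2722 × 19.5 = 5.30 μM.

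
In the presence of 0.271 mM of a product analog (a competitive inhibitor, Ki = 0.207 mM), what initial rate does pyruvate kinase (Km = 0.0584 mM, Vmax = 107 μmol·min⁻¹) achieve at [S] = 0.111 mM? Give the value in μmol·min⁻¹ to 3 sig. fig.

48.3 μmol·min⁻¹

With α = 1 + [I]/Ki = 1 + 0.271/0.207 = 2.309, the competitive rate law is v = Vmax[S] / (αKm + [S]).
v = 107×0.111 / (2.309×0.0584 + 0.111) = 11.88/0.2459 = 48.3 μmol·min⁻¹.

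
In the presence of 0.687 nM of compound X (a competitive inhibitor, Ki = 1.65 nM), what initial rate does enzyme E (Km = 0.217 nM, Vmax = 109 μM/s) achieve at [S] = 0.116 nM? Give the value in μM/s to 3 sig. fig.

29.9 μM/s

With α = 1 + [I]/Ki = 1 + 0.687/1.65 = 1.416, the competitive rate law is v = Vmax[S] / (αKm + [S]).
v = 109×0.116 / (1.416×0.217 + 0.116) = 12.64/0.4234 = 29.9 μM/s.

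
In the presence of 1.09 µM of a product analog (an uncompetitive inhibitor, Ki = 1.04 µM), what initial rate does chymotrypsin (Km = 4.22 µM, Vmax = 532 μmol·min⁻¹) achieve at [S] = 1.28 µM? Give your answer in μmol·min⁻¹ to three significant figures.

α = 1 + [I]/Ki = 1 + 1.09/1.04 = 2.048.
For an uncompetitive inhibitor, both parameters are divided by α, giving Vmax/α and Km/α: Km,app = 2.06 µM, Vmax,app = 260 μmol·min⁻¹.
v = Vmax,app·[S]/(Km,app + [S]) = 260 × 1.28/(2.06 + 1.28) = 99.5 μmol·min⁻¹.

99.5 μmol·min⁻¹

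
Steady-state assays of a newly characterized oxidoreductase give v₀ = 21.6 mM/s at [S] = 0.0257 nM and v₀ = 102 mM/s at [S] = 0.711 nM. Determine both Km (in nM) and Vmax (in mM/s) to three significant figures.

Km = 0.115 nM; Vmax = 119 mM/s

In reciprocal form, 1/v = (Km/Vmax)·(1/[S]) + 1/Vmax. The two points give (1/[S], 1/v) = (38.91, 0.04630) and (1.406, 0.009804).
Slope = (0.04630 − 0.009804)/(38.91 − 1.406) = 0.0009730; intercept = 0.04630 − 0.0009730×38.91 = 0.008435.
Vmax = 1/intercept = 119 mM/s; Km = slope × Vmax = 0.0009730 × 119 = 0.115 nM.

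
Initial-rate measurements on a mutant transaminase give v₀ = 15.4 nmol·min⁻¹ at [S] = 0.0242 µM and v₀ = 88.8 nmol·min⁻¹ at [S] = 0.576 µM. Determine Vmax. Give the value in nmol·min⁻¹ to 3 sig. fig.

From v = Vmax[S]/(Km+[S]), each point gives Vmax = v(Km+[S])/[S].
Equating: 15.4(Km+0.0242)/0.0242 = 88.8(Km+0.576)/0.576.
636.4·Km + 15.4 = 154.2·Km + 88.8, so (636.4 − 154.2)·Km = 88.8 − 15.4.
Km = 73.40/482.2 = 0.152 µM; then Vmax = 15.4(0.152+0.0242)/0.0242 = 112 nmol·min⁻¹.

112 nmol·min⁻¹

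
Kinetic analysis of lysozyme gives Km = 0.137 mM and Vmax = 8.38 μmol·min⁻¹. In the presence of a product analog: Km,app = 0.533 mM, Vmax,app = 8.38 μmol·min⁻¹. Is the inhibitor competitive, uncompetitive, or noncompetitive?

competitive

Km increases (0.137 → 0.533 mM) while Vmax is unchanged — the hallmark of competitive inhibition.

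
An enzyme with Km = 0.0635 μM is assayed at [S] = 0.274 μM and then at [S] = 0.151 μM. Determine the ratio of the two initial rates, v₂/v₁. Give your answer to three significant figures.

0.867

Since Vmax cancels, v₂/v₁ = [S]₂(Km+[S]₁) / [S]₁(Km+[S]₂).
= 0.151×(0.0635+0.274) / (0.274×(0.0635+0.151)) = 0.05096/0.05877 = 0.867.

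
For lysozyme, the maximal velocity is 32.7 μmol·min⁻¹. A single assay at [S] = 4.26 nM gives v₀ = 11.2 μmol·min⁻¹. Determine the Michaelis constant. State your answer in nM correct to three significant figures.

8.18 nM

v/Vmax = 11.2/32.7 = 0.3425 = [S]/(Km+[S]).
So Km + [S] = [S]/0.3425 = 12.44 nM, giving Km = 12.44 − 4.26 = 8.18 nM.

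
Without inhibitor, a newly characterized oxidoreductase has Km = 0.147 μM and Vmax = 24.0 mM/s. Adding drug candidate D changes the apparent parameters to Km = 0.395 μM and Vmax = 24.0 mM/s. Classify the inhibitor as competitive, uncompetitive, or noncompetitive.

competitive

Km increases (0.147 → 0.395 μM) while Vmax is unchanged — the hallmark of competitive inhibition.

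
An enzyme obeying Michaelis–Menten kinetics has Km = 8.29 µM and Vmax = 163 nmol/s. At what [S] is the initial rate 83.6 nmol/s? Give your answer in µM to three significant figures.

Rearranging v = Vmax[S]/(Km+[S]) gives [S] = Km·v/(Vmax − v).
[S] = 8.29 × 83.6 / (163 − 83.6) = 693.0/79.40 = 8.73 µM.

8.73 µM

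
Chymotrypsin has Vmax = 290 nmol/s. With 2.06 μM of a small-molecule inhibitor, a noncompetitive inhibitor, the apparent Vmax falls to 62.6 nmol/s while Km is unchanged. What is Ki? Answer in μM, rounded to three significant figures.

Noncompetitive: Vmax,app = Vmax/α with α = 1 + [I]/Ki.
α = Vmax/Vmax,app = 290/62.6 = 4.633.
Ki = [I]/(α − 1) = 2.06/3.633 = 0.567 μM.

0.567 μM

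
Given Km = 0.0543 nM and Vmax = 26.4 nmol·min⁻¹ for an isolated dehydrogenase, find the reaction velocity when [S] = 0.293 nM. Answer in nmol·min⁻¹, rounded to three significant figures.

22.3 nmol·min⁻¹

[S]/(Km+[S]) = 0.293/0.3473 = 0.8437, the fractional saturation.
v = 0.8437 × Vmax = 0.8437 × 26.4 = 22.3 nmol·min⁻¹.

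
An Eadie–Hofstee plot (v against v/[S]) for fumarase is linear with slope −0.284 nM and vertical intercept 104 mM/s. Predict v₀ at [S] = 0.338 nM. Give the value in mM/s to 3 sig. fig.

In the Eadie–Hofstee form v = Vmax − Km·(v/[S]), the slope is −Km and the intercept is Vmax, so Km = 0.284 nM and Vmax = 104 mM/s.
v = 104 × 0.338/(0.284 + 0.338) = 56.5 mM/s.

56.5 mM/s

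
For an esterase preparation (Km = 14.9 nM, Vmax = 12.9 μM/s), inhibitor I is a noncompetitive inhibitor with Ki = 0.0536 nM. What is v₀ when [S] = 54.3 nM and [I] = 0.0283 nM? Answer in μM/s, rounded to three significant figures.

With α = 1 + [I]/Ki = 1 + 0.0283/0.0536 = 1.528, the noncompetitive rate law is v = (Vmax/α)·[S] / (Km + [S]).
v = (12.9/1.528)×54.3 / (14.9 + 54.3) = 458.4/69.20 = 6.62 μM/s.

6.62 μM/s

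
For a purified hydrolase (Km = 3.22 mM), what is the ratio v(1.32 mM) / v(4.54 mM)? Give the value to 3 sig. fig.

0.497

Since Vmax cancels, v₂/v₁ = [S]₂(Km+[S]₁) / [S]₁(Km+[S]₂).
= 1.32×(3.22+4.54) / (4.54×(3.22+1.32)) = 10.24/20.61 = 0.497.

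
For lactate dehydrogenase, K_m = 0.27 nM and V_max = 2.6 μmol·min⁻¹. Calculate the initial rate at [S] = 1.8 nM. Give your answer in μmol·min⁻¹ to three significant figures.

v = Vmax·[S]/(Km + [S]) = 2.6 × 1.8 / (0.27 + 1.8)
  = 4.680 / 2.070 = 2.26 μmol·min⁻¹.

2.26 μmol·min⁻¹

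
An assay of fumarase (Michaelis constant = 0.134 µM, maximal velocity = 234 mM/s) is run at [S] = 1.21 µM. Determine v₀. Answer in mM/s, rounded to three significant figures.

211 mM/s

[S]/(Km+[S]) = 1.21/1.344 = 0.9003, the fractional saturation.
v = 0.9003 × Vmax = 0.9003 × 234 = 211 mM/s.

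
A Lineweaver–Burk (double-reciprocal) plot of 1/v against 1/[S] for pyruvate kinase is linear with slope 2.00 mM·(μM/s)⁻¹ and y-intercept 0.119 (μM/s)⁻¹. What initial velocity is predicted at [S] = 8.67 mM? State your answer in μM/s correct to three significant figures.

The y-intercept is 1/Vmax, so Vmax = 1/0.119 = 8.40 μM/s.
The slope is Km/Vmax, so Km = 2.00 × 8.40 = 16.8 mM.
Then v = 8.40 × 8.67/(16.8 + 8.67) = 2.86 μM/s.

2.86 μM/s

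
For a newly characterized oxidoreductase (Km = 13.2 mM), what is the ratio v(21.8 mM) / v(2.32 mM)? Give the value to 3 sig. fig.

4.17

Since Vmax cancels, v₂/v₁ = [S]₂(Km+[S]₁) / [S]₁(Km+[S]₂).
= 21.8×(13.2+2.32) / (2.32×(13.2+21.8)) = 338.3/81.20 = 4.17.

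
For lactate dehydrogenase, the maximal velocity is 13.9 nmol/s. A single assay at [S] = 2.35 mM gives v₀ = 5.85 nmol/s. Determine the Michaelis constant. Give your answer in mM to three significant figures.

3.23 mM

From v = Vmax[S]/(Km+[S]), Km = [S](Vmax − v)/v.
Km = 2.35 × (13.9 − 5.85) / 5.85 = 18.92/5.85 = 3.23 mM.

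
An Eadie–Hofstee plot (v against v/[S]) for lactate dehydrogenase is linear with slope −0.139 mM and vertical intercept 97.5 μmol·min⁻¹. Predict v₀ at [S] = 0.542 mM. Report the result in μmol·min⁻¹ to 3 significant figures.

77.6 μmol·min⁻¹

In the Eadie–Hofstee form v = Vmax − Km·(v/[S]), the slope is −Km and the intercept is Vmax, so Km = 0.139 mM and Vmax = 97.5 μmol·min⁻¹.
v = 97.5 × 0.542/(0.139 + 0.542) = 77.6 μmol·min⁻¹.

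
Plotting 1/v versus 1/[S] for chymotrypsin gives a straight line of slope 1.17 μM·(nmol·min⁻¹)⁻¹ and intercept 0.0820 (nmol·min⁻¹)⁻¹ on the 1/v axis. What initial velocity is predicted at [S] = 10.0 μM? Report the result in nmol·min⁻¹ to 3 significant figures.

5.03 nmol·min⁻¹

The y-intercept is 1/Vmax, so Vmax = 1/0.0820 = 12.2 nmol·min⁻¹.
The slope is Km/Vmax, so Km = 1.17 × 12.2 = 14.3 μM.
Then v = 12.2 × 10.0/(14.3 + 10.0) = 5.03 nmol·min⁻¹.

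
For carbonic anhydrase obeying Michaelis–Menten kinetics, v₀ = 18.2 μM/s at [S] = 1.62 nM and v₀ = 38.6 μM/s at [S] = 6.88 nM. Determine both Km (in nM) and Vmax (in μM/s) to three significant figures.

From v = Vmax[S]/(Km+[S]), each point gives Vmax = v(Km+[S])/[S].
Equating: 18.2(Km+1.62)/1.62 = 38.6(Km+6.88)/6.88.
11.23·Km + 18.2 = 5.610·Km + 38.6, so (11.23 − 5.610)·Km = 38.6 − 18.2.
Km = 20.40/5.624 = 3.63 nM; then Vmax = 18.2(3.63+1.62)/1.62 = 59.0 μM/s.

Km = 3.63 nM; Vmax = 59.0 μM/s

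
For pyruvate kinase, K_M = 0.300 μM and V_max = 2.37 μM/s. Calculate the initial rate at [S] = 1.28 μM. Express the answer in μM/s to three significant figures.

[S]/(Km+[S]) = 1.28/1.580 = 0.8101, the fractional saturation.
v = 0.8101 × Vmax = 0.8101 × 2.37 = 1.92 μM/s.

1.92 μM/s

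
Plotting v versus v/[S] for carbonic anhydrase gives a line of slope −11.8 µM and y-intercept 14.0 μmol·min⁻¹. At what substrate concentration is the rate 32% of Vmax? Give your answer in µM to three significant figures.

5.55 µM

The Eadie–Hofstee slope gives Km = 11.8 µM (slope = −Km).
v/Vmax = [S]/(Km+[S]) = 0.32 ⇒ [S] = Km·0.32/(1−0.32) = 11.8 × 0.4706 = 5.55 µM.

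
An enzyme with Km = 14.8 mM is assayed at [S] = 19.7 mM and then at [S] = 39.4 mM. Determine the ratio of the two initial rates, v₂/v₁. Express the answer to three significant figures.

1.27

The fractional saturations are [S]/(Km+[S]) = 19.7/34.50 = 0.5710 and 39.4/54.20 = 0.7269.
v₂/v₁ is just their ratio: 0.7269/0.5710 = 1.27.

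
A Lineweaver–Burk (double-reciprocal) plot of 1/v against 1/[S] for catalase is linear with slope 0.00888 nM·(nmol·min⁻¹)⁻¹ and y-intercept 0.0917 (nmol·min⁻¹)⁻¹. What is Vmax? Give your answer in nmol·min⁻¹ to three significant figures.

10.9 nmol·min⁻¹

The y-intercept of a Lineweaver–Burk plot equals 1/Vmax, so Vmax = 1/0.0917 = 10.9 nmol·min⁻¹.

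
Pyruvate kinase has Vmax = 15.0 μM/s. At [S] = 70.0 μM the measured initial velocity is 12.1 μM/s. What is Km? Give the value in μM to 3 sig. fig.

16.8 μM

From v = Vmax[S]/(Km+[S]), Km = [S](Vmax − v)/v.
Km = 70.0 × (15.0 − 12.1) / 12.1 = 203.0/12.1 = 16.8 μM.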